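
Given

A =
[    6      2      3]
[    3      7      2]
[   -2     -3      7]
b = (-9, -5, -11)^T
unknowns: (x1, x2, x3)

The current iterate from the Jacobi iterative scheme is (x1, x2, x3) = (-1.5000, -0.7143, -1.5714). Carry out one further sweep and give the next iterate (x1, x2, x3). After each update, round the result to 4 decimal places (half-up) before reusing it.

One sweep:
  x1 = (-9 - (2)·-0.7143 - (3)·-1.5714) / (6) = -0.4762
  x2 = (-5 - (3)·-1.5000 - (2)·-1.5714) / (7) = 0.3775
  x3 = (-11 - (-2)·-1.5000 - (-3)·-0.7143) / (7) = -2.3061

(-0.4762, 0.3775, -2.3061)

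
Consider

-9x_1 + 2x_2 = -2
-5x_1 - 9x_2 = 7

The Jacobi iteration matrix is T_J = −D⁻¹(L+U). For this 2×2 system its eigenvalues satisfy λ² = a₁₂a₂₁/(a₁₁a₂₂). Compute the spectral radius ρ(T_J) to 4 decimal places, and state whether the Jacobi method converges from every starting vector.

0.3514

a₁₂a₂₁/(a₁₁a₂₂) = (2)·(-5) / ((-9)·(-9)) = -0.123457
ρ = √|-0.123457| = √0.123457 = 0.3514
ρ < 1, so Jacobi converges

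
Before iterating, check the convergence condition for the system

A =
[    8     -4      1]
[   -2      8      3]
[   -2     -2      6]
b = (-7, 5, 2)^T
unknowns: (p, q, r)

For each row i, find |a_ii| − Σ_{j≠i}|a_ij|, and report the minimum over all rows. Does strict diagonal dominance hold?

row 1: |8| − (4+1) = 3
row 2: |8| − (2+3) = 3
row 3: |6| − (2+2) = 2
minimum over rows = 2 → strictly diagonally dominant (convergence guaranteed)

2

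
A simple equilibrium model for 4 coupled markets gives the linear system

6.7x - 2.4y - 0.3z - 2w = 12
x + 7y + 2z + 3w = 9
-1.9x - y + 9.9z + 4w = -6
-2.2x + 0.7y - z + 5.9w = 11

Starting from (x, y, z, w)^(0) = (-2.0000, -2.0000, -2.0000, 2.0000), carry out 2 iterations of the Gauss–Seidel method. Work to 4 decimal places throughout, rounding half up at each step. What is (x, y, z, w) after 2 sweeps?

Iteration 1:
  x = (12 - (-2.4)·-2.0000 - (-0.3)·-2.0000 - (-2)·2.0000) / (6.7) = 1.5821
  y = (9 - (1)·1.5821 - (2)·-2.0000 - (3)·2.0000) / (7) = 0.7740
  z = (-6 - (-1.9)·1.5821 - (-1)·0.7740 - (4)·2.0000) / (9.9) = -1.0323
  w = (11 - (-2.2)·1.5821 - (0.7)·0.7740 - (-1)·-1.0323) / (5.9) = 2.1875
Iteration 2:
  x = (12 - (-2.4)·0.7740 - (-0.3)·-1.0323 - (-2)·2.1875) / (6.7) = 2.6751
  y = (9 - (1)·2.6751 - (2)·-1.0323 - (3)·2.1875) / (7) = 0.2610
  z = (-6 - (-1.9)·2.6751 - (-1)·0.2610 - (4)·2.1875) / (9.9) = -0.9501
  w = (11 - (-2.2)·2.6751 - (0.7)·0.2610 - (-1)·-0.9501) / (5.9) = 2.6699

(2.6751, 0.2610, -0.9501, 2.6699)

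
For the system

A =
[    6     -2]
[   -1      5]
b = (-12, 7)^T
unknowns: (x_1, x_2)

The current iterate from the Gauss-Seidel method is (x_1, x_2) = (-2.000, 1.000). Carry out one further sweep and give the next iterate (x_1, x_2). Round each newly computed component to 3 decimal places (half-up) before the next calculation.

(-1.667, 1.067)

One sweep:
  x_1 = (-12 - (-2)·1.000) / (6) = -1.667
  x_2 = (7 - (-1)·-1.667) / (5) = 1.067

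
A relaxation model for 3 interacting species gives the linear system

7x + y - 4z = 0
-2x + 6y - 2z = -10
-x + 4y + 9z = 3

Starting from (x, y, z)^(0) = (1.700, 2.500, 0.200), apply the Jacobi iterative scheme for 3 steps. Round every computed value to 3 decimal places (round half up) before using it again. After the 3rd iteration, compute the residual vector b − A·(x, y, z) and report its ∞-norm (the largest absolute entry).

Iteration 1:
  x = (0 - (1)·2.500 - (-4)·0.200) / (7) = -0.243
  y = (-10 - (-2)·1.700 - (-2)·0.200) / (6) = -1.033
  z = (3 - (-1)·1.700 - (4)·2.500) / (9) = -0.589
Iteration 2:
  x = (0 - (1)·-1.033 - (-4)·-0.589) / (7) = -0.189
  y = (-10 - (-2)·-0.243 - (-2)·-0.589) / (6) = -1.944
  z = (3 - (-1)·-0.243 - (4)·-1.033) / (9) = 0.765
Iteration 3:
  x = (0 - (1)·-1.944 - (-4)·0.765) / (7) = 0.715
  y = (-10 - (-2)·-0.189 - (-2)·0.765) / (6) = -1.475
  z = (3 - (-1)·-0.189 - (4)·-1.944) / (9) = 1.176
Residual b − A·x = (1.174, 2.632, -0.969); ∞-norm = 2.632

2.632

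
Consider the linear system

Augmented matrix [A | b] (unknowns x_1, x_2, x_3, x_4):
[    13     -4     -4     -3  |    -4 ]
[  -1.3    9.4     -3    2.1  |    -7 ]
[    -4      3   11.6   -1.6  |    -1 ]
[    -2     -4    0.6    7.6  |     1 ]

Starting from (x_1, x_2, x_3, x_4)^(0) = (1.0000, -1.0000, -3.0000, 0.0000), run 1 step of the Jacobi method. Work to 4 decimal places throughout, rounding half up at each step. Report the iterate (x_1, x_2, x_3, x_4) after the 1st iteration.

(-1.5385, -1.5638, 0.5172, 0.1053)

Iteration 1:
  x_1 = (-4 - (-4)·-1.0000 - (-4)·-3.0000 - (-3)·0.0000) / (13) = -1.5385
  x_2 = (-7 - (-1.3)·1.0000 - (-3)·-3.0000 - (2.1)·0.0000) / (9.4) = -1.5638
  x_3 = (-1 - (-4)·1.0000 - (3)·-1.0000 - (-1.6)·0.0000) / (11.6) = 0.5172
  x_4 = (1 - (-2)·1.0000 - (-4)·-1.0000 - (0.6)·-3.0000) / (7.6) = 0.1053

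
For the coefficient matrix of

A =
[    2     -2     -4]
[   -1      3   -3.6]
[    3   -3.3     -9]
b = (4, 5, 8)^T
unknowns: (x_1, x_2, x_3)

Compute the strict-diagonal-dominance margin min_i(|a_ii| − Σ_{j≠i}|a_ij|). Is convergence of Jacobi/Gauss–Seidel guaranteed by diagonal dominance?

row 1: |2| − (2+4) = -4
row 2: |3| − (1+3.6) = -1.6
row 3: |-9| − (3+3.3) = 2.7
minimum over rows = -4 → not strictly diagonally dominant

-4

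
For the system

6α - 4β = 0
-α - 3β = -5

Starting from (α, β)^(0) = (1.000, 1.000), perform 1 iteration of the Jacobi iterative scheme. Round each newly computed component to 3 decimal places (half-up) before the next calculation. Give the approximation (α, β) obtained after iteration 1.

Iteration 1:
  α = (0 - (-4)·1.000) / (6) = 0.667
  β = (-5 - (-1)·1.000) / (-3) = 1.333

(0.667, 1.333)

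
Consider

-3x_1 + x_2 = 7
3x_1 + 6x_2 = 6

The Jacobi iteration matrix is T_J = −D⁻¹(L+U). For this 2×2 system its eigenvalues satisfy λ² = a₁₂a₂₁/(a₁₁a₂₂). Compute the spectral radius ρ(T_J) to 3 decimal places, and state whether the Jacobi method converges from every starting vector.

a₁₂a₂₁/(a₁₁a₂₂) = (1)·(3) / ((-3)·(6)) = -0.166667
ρ = √|-0.166667| = √0.166667 = 0.408
ρ < 1, so Jacobi converges

0.408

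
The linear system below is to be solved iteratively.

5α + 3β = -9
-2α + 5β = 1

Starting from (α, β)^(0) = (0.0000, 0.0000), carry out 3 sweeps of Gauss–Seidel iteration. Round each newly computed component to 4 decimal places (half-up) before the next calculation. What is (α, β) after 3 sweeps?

(-1.5629, -0.4252)

Iteration 1:
  α = (-9 - (3)·0.0000) / (5) = -1.8000
  β = (1 - (-2)·-1.8000) / (5) = -0.5200
Iteration 2:
  α = (-9 - (3)·-0.5200) / (5) = -1.4880
  β = (1 - (-2)·-1.4880) / (5) = -0.3952
Iteration 3:
  α = (-9 - (3)·-0.3952) / (5) = -1.5629
  β = (1 - (-2)·-1.5629) / (5) = -0.4252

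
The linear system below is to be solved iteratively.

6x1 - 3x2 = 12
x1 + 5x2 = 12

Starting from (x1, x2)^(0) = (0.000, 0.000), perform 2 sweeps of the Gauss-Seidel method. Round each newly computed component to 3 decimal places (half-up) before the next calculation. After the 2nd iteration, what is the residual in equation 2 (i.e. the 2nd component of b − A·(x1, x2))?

0.000

Iteration 1:
  x1 = (12 - (-3)·0.000) / (6) = 2.000
  x2 = (12 - (1)·2.000) / (5) = 2.000
Iteration 2:
  x1 = (12 - (-3)·2.000) / (6) = 3.000
  x2 = (12 - (1)·3.000) / (5) = 1.800
Residual b − A·x = (-0.600, 0.000)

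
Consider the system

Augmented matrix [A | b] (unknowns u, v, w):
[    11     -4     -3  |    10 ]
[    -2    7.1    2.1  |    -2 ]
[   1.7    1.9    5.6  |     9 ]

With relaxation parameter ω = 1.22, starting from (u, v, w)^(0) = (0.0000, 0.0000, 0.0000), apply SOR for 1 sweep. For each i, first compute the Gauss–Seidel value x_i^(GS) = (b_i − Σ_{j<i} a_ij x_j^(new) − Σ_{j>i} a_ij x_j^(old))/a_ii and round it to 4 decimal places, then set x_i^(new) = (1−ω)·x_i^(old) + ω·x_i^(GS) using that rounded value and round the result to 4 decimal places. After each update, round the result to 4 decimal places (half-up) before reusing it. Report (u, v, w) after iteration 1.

Iteration 1:
  u: GS value = (10 - (-4)·0.0000 - (-3)·0.0000) / (11) = 0.9091;  u ← (1−ω)·0.0000 + ω·0.9091 = 1.1091
  v: GS value = (-2 - (-2)·1.1091 - (2.1)·0.0000) / (7.1) = 0.0307;  v ← (1−ω)·0.0000 + ω·0.0307 = 0.0375
  w: GS value = (9 - (1.7)·1.1091 - (1.9)·0.0375) / (5.6) = 1.2577;  w ← (1−ω)·0.0000 + ω·1.2577 = 1.5344

(1.1091, 0.0375, 1.5344)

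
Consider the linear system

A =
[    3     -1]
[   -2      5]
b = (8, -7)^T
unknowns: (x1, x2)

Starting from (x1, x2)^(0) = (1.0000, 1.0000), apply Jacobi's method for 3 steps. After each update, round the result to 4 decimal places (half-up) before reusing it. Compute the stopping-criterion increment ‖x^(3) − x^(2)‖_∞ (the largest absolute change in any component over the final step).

0.2667

Iteration 1:
  x1 = (8 - (-1)·1.0000) / (3) = 3.0000
  x2 = (-7 - (-2)·1.0000) / (5) = -1.0000
Iteration 2:
  x1 = (8 - (-1)·-1.0000) / (3) = 2.3333
  x2 = (-7 - (-2)·3.0000) / (5) = -0.2000
Iteration 3:
  x1 = (8 - (-1)·-0.2000) / (3) = 2.6000
  x2 = (-7 - (-2)·2.3333) / (5) = -0.4667
Change: (0.2667, -0.2667) → max |·| = 0.2667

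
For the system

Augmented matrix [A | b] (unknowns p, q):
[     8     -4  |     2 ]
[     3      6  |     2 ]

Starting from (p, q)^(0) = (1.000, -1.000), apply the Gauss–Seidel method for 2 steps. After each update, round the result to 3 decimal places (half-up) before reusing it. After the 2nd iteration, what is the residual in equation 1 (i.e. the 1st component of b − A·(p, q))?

Iteration 1:
  p = (2 - (-4)·-1.000) / (8) = -0.250
  q = (2 - (3)·-0.250) / (6) = 0.458
Iteration 2:
  p = (2 - (-4)·0.458) / (8) = 0.479
  q = (2 - (3)·0.479) / (6) = 0.094
Residual b − A·x = (-1.456, -0.001)

-1.456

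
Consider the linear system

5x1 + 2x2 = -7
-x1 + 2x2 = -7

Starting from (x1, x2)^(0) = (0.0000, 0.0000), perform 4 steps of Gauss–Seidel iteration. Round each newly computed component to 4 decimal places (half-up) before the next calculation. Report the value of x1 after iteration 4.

Iteration 1:
  x1 = (-7 - (2)·0.0000) / (5) = -1.4000
  x2 = (-7 - (-1)·-1.4000) / (2) = -4.2000
Iteration 2:
  x1 = (-7 - (2)·-4.2000) / (5) = 0.2800
  x2 = (-7 - (-1)·0.2800) / (2) = -3.3600
Iteration 3:
  x1 = (-7 - (2)·-3.3600) / (5) = -0.0560
  x2 = (-7 - (-1)·-0.0560) / (2) = -3.5280
Iteration 4:
  x1 = (-7 - (2)·-3.5280) / (5) = 0.0112
  x2 = (-7 - (-1)·0.0112) / (2) = -3.4944

0.0112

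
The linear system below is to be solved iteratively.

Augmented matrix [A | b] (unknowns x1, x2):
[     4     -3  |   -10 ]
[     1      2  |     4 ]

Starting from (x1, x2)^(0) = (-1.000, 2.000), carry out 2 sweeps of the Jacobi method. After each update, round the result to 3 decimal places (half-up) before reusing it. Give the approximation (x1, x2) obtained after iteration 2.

(-0.625, 2.500)

Iteration 1:
  x1 = (-10 - (-3)·2.000) / (4) = -1.000
  x2 = (4 - (1)·-1.000) / (2) = 2.500
Iteration 2:
  x1 = (-10 - (-3)·2.500) / (4) = -0.625
  x2 = (4 - (1)·-1.000) / (2) = 2.500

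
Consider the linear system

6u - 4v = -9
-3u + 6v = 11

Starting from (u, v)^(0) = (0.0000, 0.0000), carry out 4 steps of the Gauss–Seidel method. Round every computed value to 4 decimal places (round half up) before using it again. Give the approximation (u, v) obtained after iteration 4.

Iteration 1:
  u = (-9 - (-4)·0.0000) / (6) = -1.5000
  v = (11 - (-3)·-1.5000) / (6) = 1.0833
Iteration 2:
  u = (-9 - (-4)·1.0833) / (6) = -0.7778
  v = (11 - (-3)·-0.7778) / (6) = 1.4444
Iteration 3:
  u = (-9 - (-4)·1.4444) / (6) = -0.5371
  v = (11 - (-3)·-0.5371) / (6) = 1.5648
Iteration 4:
  u = (-9 - (-4)·1.5648) / (6) = -0.4568
  v = (11 - (-3)·-0.4568) / (6) = 1.6049

(-0.4568, 1.6049)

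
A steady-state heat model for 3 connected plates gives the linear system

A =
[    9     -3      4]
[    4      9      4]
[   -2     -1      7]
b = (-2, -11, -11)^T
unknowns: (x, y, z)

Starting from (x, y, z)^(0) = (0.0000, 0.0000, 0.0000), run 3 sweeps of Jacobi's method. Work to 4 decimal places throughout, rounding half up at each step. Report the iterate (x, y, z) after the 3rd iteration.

(0.4403, -0.4486, -1.6125)

Iteration 1:
  x = (-2 - (-3)·0.0000 - (4)·0.0000) / (9) = -0.2222
  y = (-11 - (4)·0.0000 - (4)·0.0000) / (9) = -1.2222
  z = (-11 - (-2)·0.0000 - (-1)·0.0000) / (7) = -1.5714
Iteration 2:
  x = (-2 - (-3)·-1.2222 - (4)·-1.5714) / (9) = 0.0688
  y = (-11 - (4)·-0.2222 - (4)·-1.5714) / (9) = -0.4251
  z = (-11 - (-2)·-0.2222 - (-1)·-1.2222) / (7) = -1.8095
Iteration 3:
  x = (-2 - (-3)·-0.4251 - (4)·-1.8095) / (9) = 0.4403
  y = (-11 - (4)·0.0688 - (4)·-1.8095) / (9) = -0.4486
  z = (-11 - (-2)·0.0688 - (-1)·-0.4251) / (7) = -1.6125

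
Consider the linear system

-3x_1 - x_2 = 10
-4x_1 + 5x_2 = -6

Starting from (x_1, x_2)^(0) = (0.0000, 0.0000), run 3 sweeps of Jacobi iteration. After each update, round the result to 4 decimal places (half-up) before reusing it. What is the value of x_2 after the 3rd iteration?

Iteration 1:
  x_1 = (10 - (-1)·0.0000) / (-3) = -3.3333
  x_2 = (-6 - (-4)·0.0000) / (5) = -1.2000
Iteration 2:
  x_1 = (10 - (-1)·-1.2000) / (-3) = -2.9333
  x_2 = (-6 - (-4)·-3.3333) / (5) = -3.8666
Iteration 3:
  x_1 = (10 - (-1)·-3.8666) / (-3) = -2.0445
  x_2 = (-6 - (-4)·-2.9333) / (5) = -3.5466

-3.5466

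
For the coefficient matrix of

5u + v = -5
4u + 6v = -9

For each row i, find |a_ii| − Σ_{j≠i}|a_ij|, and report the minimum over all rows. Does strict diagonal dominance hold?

row 1: |5| − (1) = 4
row 2: |6| − (4) = 2
minimum over rows = 2 → strictly diagonally dominant (convergence guaranteed)

2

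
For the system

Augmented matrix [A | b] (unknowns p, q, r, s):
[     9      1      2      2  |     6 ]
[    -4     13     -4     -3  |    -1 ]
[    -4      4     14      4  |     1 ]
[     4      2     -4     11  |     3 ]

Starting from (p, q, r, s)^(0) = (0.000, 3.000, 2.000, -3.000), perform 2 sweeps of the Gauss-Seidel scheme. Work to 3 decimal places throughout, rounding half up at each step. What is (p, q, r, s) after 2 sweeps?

(0.322, 0.462, -0.100, 0.035)

Iteration 1:
  p = (6 - (1)·3.000 - (2)·2.000 - (2)·-3.000) / (9) = 0.556
  q = (-1 - (-4)·0.556 - (-4)·2.000 - (-3)·-3.000) / (13) = 0.017
  r = (1 - (-4)·0.556 - (4)·0.017 - (4)·-3.000) / (14) = 1.083
  s = (3 - (4)·0.556 - (2)·0.017 - (-4)·1.083) / (11) = 0.461
Iteration 2:
  p = (6 - (1)·0.017 - (2)·1.083 - (2)·0.461) / (9) = 0.322
  q = (-1 - (-4)·0.322 - (-4)·1.083 - (-3)·0.461) / (13) = 0.462
  r = (1 - (-4)·0.322 - (4)·0.462 - (4)·0.461) / (14) = -0.100
  s = (3 - (4)·0.322 - (2)·0.462 - (-4)·-0.100) / (11) = 0.035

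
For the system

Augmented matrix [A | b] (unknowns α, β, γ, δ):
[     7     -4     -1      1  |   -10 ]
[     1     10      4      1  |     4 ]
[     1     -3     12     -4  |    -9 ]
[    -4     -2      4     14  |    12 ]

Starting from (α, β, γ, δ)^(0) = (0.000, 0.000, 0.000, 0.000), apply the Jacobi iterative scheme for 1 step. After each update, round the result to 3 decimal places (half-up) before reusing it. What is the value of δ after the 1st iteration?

0.857

Iteration 1:
  α = (-10 - (-4)·0.000 - (-1)·0.000 - (1)·0.000) / (7) = -1.429
  β = (4 - (1)·0.000 - (4)·0.000 - (1)·0.000) / (10) = 0.400
  γ = (-9 - (1)·0.000 - (-3)·0.000 - (-4)·0.000) / (12) = -0.750
  δ = (12 - (-4)·0.000 - (-2)·0.000 - (4)·0.000) / (14) = 0.857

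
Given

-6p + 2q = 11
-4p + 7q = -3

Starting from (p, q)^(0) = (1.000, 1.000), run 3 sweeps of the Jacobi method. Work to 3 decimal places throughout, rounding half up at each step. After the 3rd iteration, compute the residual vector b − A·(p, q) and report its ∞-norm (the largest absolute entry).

Iteration 1:
  p = (11 - (2)·1.000) / (-6) = -1.500
  q = (-3 - (-4)·1.000) / (7) = 0.143
Iteration 2:
  p = (11 - (2)·0.143) / (-6) = -1.786
  q = (-3 - (-4)·-1.500) / (7) = -1.286
Iteration 3:
  p = (11 - (2)·-1.286) / (-6) = -2.262
  q = (-3 - (-4)·-1.786) / (7) = -1.449
Residual b − A·x = (0.326, -1.905); ∞-norm = 1.905

1.905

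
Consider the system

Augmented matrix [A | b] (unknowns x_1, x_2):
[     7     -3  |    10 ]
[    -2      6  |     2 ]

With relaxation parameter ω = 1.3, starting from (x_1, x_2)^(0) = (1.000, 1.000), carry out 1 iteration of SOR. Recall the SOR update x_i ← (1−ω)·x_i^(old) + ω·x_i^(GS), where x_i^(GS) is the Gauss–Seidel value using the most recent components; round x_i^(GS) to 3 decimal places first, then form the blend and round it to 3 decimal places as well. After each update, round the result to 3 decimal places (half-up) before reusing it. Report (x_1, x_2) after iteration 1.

(2.114, 1.049)

Iteration 1:
  x_1: GS value = (10 - (-3)·1.000) / (7) = 1.857;  x_1 ← (1−ω)·1.000 + ω·1.857 = 2.114
  x_2: GS value = (2 - (-2)·2.114) / (6) = 1.038;  x_2 ← (1−ω)·1.000 + ω·1.038 = 1.049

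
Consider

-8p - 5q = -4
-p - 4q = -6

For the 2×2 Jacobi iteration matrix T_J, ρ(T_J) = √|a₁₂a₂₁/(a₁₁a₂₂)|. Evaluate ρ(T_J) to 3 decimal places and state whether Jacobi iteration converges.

0.395

a₁₂a₂₁/(a₁₁a₂₂) = (-5)·(-1) / ((-8)·(-4)) = 0.156250
ρ = √|0.156250| = √0.156250 = 0.395
ρ < 1, so Jacobi converges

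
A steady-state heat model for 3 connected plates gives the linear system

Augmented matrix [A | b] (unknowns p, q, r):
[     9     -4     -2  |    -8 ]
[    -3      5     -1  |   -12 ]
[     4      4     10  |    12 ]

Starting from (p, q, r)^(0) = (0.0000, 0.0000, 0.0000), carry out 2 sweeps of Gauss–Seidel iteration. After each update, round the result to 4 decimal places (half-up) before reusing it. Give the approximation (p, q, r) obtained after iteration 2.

(-1.5862, -2.8059, 2.9568)

Iteration 1:
  p = (-8 - (-4)·0.0000 - (-2)·0.0000) / (9) = -0.8889
  q = (-12 - (-3)·-0.8889 - (-1)·0.0000) / (5) = -2.9333
  r = (12 - (4)·-0.8889 - (4)·-2.9333) / (10) = 2.7289
Iteration 2:
  p = (-8 - (-4)·-2.9333 - (-2)·2.7289) / (9) = -1.5862
  q = (-12 - (-3)·-1.5862 - (-1)·2.7289) / (5) = -2.8059
  r = (12 - (4)·-1.5862 - (4)·-2.8059) / (10) = 2.9568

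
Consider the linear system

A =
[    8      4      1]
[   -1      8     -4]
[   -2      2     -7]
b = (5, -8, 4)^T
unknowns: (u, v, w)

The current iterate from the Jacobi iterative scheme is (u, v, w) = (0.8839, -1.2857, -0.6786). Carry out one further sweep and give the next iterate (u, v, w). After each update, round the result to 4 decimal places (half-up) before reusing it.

One sweep:
  u = (5 - (4)·-1.2857 - (1)·-0.6786) / (8) = 1.3527
  v = (-8 - (-1)·0.8839 - (-4)·-0.6786) / (8) = -1.2288
  w = (4 - (-2)·0.8839 - (2)·-1.2857) / (-7) = -1.1913

(1.3527, -1.2288, -1.1913)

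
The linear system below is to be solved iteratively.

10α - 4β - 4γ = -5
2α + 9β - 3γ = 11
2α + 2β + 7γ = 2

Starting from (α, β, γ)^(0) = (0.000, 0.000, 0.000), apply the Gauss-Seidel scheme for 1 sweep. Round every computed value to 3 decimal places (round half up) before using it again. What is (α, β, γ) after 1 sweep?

Iteration 1:
  α = (-5 - (-4)·0.000 - (-4)·0.000) / (10) = -0.500
  β = (11 - (2)·-0.500 - (-3)·0.000) / (9) = 1.333
  γ = (2 - (2)·-0.500 - (2)·1.333) / (7) = 0.048

(-0.500, 1.333, 0.048)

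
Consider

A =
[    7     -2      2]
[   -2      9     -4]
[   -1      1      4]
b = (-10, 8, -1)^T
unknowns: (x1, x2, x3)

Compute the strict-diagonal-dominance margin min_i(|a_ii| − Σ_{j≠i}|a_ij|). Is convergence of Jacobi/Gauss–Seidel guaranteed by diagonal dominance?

row 1: |7| − (2+2) = 3
row 2: |9| − (2+4) = 3
row 3: |4| − (1+1) = 2
minimum over rows = 2 → strictly diagonally dominant (convergence guaranteed)

2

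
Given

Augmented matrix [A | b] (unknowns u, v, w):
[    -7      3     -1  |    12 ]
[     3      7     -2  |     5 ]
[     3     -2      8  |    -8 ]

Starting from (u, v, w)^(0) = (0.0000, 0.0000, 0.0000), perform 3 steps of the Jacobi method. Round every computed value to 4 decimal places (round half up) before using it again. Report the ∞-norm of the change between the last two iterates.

0.0751

Iteration 1:
  u = (12 - (3)·0.0000 - (-1)·0.0000) / (-7) = -1.7143
  v = (5 - (3)·0.0000 - (-2)·0.0000) / (7) = 0.7143
  w = (-8 - (3)·0.0000 - (-2)·0.0000) / (8) = -1.0000
Iteration 2:
  u = (12 - (3)·0.7143 - (-1)·-1.0000) / (-7) = -1.2653
  v = (5 - (3)·-1.7143 - (-2)·-1.0000) / (7) = 1.1633
  w = (-8 - (3)·-1.7143 - (-2)·0.7143) / (8) = -0.1786
Iteration 3:
  u = (12 - (3)·1.1633 - (-1)·-0.1786) / (-7) = -1.1902
  v = (5 - (3)·-1.2653 - (-2)·-0.1786) / (7) = 1.2055
  w = (-8 - (3)·-1.2653 - (-2)·1.1633) / (8) = -0.2347
Change: (0.0751, 0.0422, -0.0561) → max |·| = 0.0751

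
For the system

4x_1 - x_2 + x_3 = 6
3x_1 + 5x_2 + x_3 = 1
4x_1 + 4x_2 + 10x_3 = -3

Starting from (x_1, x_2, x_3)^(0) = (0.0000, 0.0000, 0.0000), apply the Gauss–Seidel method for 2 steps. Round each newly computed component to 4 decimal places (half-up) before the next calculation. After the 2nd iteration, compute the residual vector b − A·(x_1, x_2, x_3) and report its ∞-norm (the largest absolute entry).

Iteration 1:
  x_1 = (6 - (-1)·0.0000 - (1)·0.0000) / (4) = 1.5000
  x_2 = (1 - (3)·1.5000 - (1)·0.0000) / (5) = -0.7000
  x_3 = (-3 - (4)·1.5000 - (4)·-0.7000) / (10) = -0.6200
Iteration 2:
  x_1 = (6 - (-1)·-0.7000 - (1)·-0.6200) / (4) = 1.4800
  x_2 = (1 - (3)·1.4800 - (1)·-0.6200) / (5) = -0.5640
  x_3 = (-3 - (4)·1.4800 - (4)·-0.5640) / (10) = -0.6664
Residual b − A·x = (0.1824, 0.0464, 0.0000); ∞-norm = 0.1824

0.1824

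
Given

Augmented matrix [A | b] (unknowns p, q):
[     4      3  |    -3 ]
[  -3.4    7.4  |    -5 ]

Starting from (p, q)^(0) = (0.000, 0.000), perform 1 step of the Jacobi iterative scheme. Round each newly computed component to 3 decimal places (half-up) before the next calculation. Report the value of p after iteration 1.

-0.750

Iteration 1:
  p = (-3 - (3)·0.000) / (4) = -0.750
  q = (-5 - (-3.4)·0.000) / (7.4) = -0.676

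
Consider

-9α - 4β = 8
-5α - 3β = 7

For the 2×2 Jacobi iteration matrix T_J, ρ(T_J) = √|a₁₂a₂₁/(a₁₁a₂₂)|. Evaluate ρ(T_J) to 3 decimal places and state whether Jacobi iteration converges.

a₁₂a₂₁/(a₁₁a₂₂) = (-4)·(-5) / ((-9)·(-3)) = 0.740741
ρ = √|0.740741| = √0.740741 = 0.861
ρ < 1, so Jacobi converges

0.861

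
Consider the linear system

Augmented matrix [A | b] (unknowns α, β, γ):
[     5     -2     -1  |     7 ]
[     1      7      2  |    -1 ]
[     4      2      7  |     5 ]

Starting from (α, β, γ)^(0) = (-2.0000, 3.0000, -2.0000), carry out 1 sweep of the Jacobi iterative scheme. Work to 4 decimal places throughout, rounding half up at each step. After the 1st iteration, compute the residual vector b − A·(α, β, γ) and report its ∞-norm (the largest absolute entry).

12.2286

Iteration 1:
  α = (7 - (-2)·3.0000 - (-1)·-2.0000) / (5) = 2.2000
  β = (-1 - (1)·-2.0000 - (2)·-2.0000) / (7) = 0.7143
  γ = (5 - (4)·-2.0000 - (2)·3.0000) / (7) = 1.0000
Residual b − A·x = (-1.5714, -10.2001, -12.2286); ∞-norm = 12.2286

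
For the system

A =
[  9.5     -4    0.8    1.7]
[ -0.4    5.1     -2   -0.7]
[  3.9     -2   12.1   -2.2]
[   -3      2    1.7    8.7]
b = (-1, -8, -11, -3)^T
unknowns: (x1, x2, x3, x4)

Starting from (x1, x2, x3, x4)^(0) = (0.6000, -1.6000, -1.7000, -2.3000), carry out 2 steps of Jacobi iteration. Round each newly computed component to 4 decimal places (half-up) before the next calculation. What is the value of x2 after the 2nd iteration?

Iteration 1:
  x1 = (-1 - (-4)·-1.6000 - (0.8)·-1.7000 - (1.7)·-2.3000) / (9.5) = -0.2242
  x2 = (-8 - (-0.4)·0.6000 - (-2)·-1.7000 - (-0.7)·-2.3000) / (5.1) = -2.5039
  x3 = (-11 - (3.9)·0.6000 - (-2)·-1.6000 - (-2.2)·-2.3000) / (12.1) = -1.7851
  x4 = (-3 - (-3)·0.6000 - (2)·-1.6000 - (1.7)·-1.7000) / (8.7) = 0.5621
Iteration 2:
  x1 = (-1 - (-4)·-2.5039 - (0.8)·-1.7851 - (1.7)·0.5621) / (9.5) = -1.1098
  x2 = (-8 - (-0.4)·-0.2242 - (-2)·-1.7851 - (-0.7)·0.5621) / (5.1) = -2.2091
  x3 = (-11 - (3.9)·-0.2242 - (-2)·-2.5039 - (-2.2)·0.5621) / (12.1) = -1.1485
  x4 = (-3 - (-3)·-0.2242 - (2)·-2.5039 - (1.7)·-1.7851) / (8.7) = 0.5023

-2.2091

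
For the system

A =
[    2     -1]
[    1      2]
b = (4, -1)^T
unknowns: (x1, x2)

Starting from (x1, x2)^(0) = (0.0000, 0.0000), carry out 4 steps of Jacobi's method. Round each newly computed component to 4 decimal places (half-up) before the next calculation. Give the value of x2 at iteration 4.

-1.1250

Iteration 1:
  x1 = (4 - (-1)·0.0000) / (2) = 2.0000
  x2 = (-1 - (1)·0.0000) / (2) = -0.5000
Iteration 2:
  x1 = (4 - (-1)·-0.5000) / (2) = 1.7500
  x2 = (-1 - (1)·2.0000) / (2) = -1.5000
Iteration 3:
  x1 = (4 - (-1)·-1.5000) / (2) = 1.2500
  x2 = (-1 - (1)·1.7500) / (2) = -1.3750
Iteration 4:
  x1 = (4 - (-1)·-1.3750) / (2) = 1.3125
  x2 = (-1 - (1)·1.2500) / (2) = -1.1250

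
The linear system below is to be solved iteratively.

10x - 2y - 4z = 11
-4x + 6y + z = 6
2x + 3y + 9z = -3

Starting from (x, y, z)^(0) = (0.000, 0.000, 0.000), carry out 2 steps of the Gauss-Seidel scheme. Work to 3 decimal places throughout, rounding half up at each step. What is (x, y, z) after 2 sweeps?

Iteration 1:
  x = (11 - (-2)·0.000 - (-4)·0.000) / (10) = 1.100
  y = (6 - (-4)·1.100 - (1)·0.000) / (6) = 1.733
  z = (-3 - (2)·1.100 - (3)·1.733) / (9) = -1.155
Iteration 2:
  x = (11 - (-2)·1.733 - (-4)·-1.155) / (10) = 0.985
  y = (6 - (-4)·0.985 - (1)·-1.155) / (6) = 1.849
  z = (-3 - (2)·0.985 - (3)·1.849) / (9) = -1.169

(0.985, 1.849, -1.169)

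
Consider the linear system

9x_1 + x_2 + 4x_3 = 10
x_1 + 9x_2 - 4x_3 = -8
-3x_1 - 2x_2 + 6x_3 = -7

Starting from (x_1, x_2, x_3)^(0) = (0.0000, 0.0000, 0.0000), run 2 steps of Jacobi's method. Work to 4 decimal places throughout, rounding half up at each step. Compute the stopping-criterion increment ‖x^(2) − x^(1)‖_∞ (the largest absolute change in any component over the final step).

Iteration 1:
  x_1 = (10 - (1)·0.0000 - (4)·0.0000) / (9) = 1.1111
  x_2 = (-8 - (1)·0.0000 - (-4)·0.0000) / (9) = -0.8889
  x_3 = (-7 - (-3)·0.0000 - (-2)·0.0000) / (6) = -1.1667
Iteration 2:
  x_1 = (10 - (1)·-0.8889 - (4)·-1.1667) / (9) = 1.7284
  x_2 = (-8 - (1)·1.1111 - (-4)·-1.1667) / (9) = -1.5309
  x_3 = (-7 - (-3)·1.1111 - (-2)·-0.8889) / (6) = -0.9074
Change: (0.6173, -0.6420, 0.2593) → max |·| = 0.6420

0.6420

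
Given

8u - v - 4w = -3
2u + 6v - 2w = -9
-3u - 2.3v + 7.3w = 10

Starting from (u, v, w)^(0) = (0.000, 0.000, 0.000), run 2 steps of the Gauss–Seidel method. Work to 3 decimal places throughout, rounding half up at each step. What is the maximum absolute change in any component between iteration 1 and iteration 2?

0.220

Iteration 1:
  u = (-3 - (-1)·0.000 - (-4)·0.000) / (8) = -0.375
  v = (-9 - (2)·-0.375 - (-2)·0.000) / (6) = -1.375
  w = (10 - (-3)·-0.375 - (-2.3)·-1.375) / (7.3) = 0.783
Iteration 2:
  u = (-3 - (-1)·-1.375 - (-4)·0.783) / (8) = -0.155
  v = (-9 - (2)·-0.155 - (-2)·0.783) / (6) = -1.187
  w = (10 - (-3)·-0.155 - (-2.3)·-1.187) / (7.3) = 0.932
Change: (0.220, 0.188, 0.149) → max |·| = 0.220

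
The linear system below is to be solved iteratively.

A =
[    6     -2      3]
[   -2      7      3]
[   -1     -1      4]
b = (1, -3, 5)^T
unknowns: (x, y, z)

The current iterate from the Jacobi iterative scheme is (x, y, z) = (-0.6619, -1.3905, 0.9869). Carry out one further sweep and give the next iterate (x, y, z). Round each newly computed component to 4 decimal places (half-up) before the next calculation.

(-0.7903, -1.0406, 0.7369)

One sweep:
  x = (1 - (-2)·-1.3905 - (3)·0.9869) / (6) = -0.7903
  y = (-3 - (-2)·-0.6619 - (3)·0.9869) / (7) = -1.0406
  z = (5 - (-1)·-0.6619 - (-1)·-1.3905) / (4) = 0.7369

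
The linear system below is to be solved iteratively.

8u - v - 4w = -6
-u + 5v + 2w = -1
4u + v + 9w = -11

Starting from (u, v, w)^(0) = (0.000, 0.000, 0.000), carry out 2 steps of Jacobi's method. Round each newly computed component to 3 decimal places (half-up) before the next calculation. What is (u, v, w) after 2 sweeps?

(-1.386, 0.139, -0.867)

Iteration 1:
  u = (-6 - (-1)·0.000 - (-4)·0.000) / (8) = -0.750
  v = (-1 - (-1)·0.000 - (2)·0.000) / (5) = -0.200
  w = (-11 - (4)·0.000 - (1)·0.000) / (9) = -1.222
Iteration 2:
  u = (-6 - (-1)·-0.200 - (-4)·-1.222) / (8) = -1.386
  v = (-1 - (-1)·-0.750 - (2)·-1.222) / (5) = 0.139
  w = (-11 - (4)·-0.750 - (1)·-0.200) / (9) = -0.867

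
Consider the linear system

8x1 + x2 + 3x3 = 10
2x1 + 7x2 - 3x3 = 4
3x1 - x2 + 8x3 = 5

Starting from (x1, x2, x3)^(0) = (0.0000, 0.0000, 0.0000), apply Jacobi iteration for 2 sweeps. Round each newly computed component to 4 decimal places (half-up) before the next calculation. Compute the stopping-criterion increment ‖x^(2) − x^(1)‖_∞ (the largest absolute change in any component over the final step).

Iteration 1:
  x1 = (10 - (1)·0.0000 - (3)·0.0000) / (8) = 1.2500
  x2 = (4 - (2)·0.0000 - (-3)·0.0000) / (7) = 0.5714
  x3 = (5 - (3)·0.0000 - (-1)·0.0000) / (8) = 0.6250
Iteration 2:
  x1 = (10 - (1)·0.5714 - (3)·0.6250) / (8) = 0.9442
  x2 = (4 - (2)·1.2500 - (-3)·0.6250) / (7) = 0.4821
  x3 = (5 - (3)·1.2500 - (-1)·0.5714) / (8) = 0.2277
Change: (-0.3058, -0.0893, -0.3973) → max |·| = 0.3973

0.3973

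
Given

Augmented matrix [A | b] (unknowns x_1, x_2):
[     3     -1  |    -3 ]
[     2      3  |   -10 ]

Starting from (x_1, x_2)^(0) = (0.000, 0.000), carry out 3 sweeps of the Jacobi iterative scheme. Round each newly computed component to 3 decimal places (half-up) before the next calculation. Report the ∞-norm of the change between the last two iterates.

Iteration 1:
  x_1 = (-3 - (-1)·0.000) / (3) = -1.000
  x_2 = (-10 - (2)·0.000) / (3) = -3.333
Iteration 2:
  x_1 = (-3 - (-1)·-3.333) / (3) = -2.111
  x_2 = (-10 - (2)·-1.000) / (3) = -2.667
Iteration 3:
  x_1 = (-3 - (-1)·-2.667) / (3) = -1.889
  x_2 = (-10 - (2)·-2.111) / (3) = -1.926
Change: (0.222, 0.741) → max |·| = 0.741

0.741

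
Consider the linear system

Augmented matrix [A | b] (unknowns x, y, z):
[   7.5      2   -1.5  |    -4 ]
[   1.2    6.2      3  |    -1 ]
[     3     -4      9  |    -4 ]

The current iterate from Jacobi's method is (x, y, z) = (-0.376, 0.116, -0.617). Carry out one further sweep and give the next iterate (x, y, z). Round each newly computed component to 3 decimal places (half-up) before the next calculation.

One sweep:
  x = (-4 - (2)·0.116 - (-1.5)·-0.617) / (7.5) = -0.688
  y = (-1 - (1.2)·-0.376 - (3)·-0.617) / (6.2) = 0.210
  z = (-4 - (3)·-0.376 - (-4)·0.116) / (9) = -0.268

(-0.688, 0.210, -0.268)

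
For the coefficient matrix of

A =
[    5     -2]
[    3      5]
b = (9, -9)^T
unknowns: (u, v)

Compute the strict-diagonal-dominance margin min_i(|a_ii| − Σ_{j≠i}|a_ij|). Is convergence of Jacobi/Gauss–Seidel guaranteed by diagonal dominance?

2

row 1: |5| − (2) = 3
row 2: |5| − (3) = 2
minimum over rows = 2 → strictly diagonally dominant (convergence guaranteed)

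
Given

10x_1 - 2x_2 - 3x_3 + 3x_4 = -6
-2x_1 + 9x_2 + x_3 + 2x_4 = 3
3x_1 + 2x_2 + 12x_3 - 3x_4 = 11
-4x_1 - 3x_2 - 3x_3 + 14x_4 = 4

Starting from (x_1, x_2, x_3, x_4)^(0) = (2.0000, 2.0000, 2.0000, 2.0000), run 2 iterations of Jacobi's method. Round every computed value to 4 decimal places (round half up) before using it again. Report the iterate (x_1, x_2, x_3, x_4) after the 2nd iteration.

Iteration 1:
  x_1 = (-6 - (-2)·2.0000 - (-3)·2.0000 - (3)·2.0000) / (10) = -0.2000
  x_2 = (3 - (-2)·2.0000 - (1)·2.0000 - (2)·2.0000) / (9) = 0.1111
  x_3 = (11 - (3)·2.0000 - (2)·2.0000 - (-3)·2.0000) / (12) = 0.5833
  x_4 = (4 - (-4)·2.0000 - (-3)·2.0000 - (-3)·2.0000) / (14) = 1.7143
Iteration 2:
  x_1 = (-6 - (-2)·0.1111 - (-3)·0.5833 - (3)·1.7143) / (10) = -0.9171
  x_2 = (3 - (-2)·-0.2000 - (1)·0.5833 - (2)·1.7143) / (9) = -0.1569
  x_3 = (11 - (3)·-0.2000 - (2)·0.1111 - (-3)·1.7143) / (12) = 1.3767
  x_4 = (4 - (-4)·-0.2000 - (-3)·0.1111 - (-3)·0.5833) / (14) = 0.3774

(-0.9171, -0.1569, 1.3767, 0.3774)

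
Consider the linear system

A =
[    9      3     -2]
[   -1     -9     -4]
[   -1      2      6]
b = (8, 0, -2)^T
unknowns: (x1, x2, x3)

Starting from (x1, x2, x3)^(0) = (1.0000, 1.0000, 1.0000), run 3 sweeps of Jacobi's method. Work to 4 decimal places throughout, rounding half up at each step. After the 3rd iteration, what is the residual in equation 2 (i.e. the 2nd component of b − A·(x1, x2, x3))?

-0.9221

Iteration 1:
  x1 = (8 - (3)·1.0000 - (-2)·1.0000) / (9) = 0.7778
  x2 = (0 - (-1)·1.0000 - (-4)·1.0000) / (-9) = -0.5556
  x3 = (-2 - (-1)·1.0000 - (2)·1.0000) / (6) = -0.5000
Iteration 2:
  x1 = (8 - (3)·-0.5556 - (-2)·-0.5000) / (9) = 0.9630
  x2 = (0 - (-1)·0.7778 - (-4)·-0.5000) / (-9) = 0.1358
  x3 = (-2 - (-1)·0.7778 - (2)·-0.5556) / (6) = -0.0185
Iteration 3:
  x1 = (8 - (3)·0.1358 - (-2)·-0.0185) / (9) = 0.8395
  x2 = (0 - (-1)·0.9630 - (-4)·-0.0185) / (-9) = -0.0988
  x3 = (-2 - (-1)·0.9630 - (2)·0.1358) / (6) = -0.2181
Residual b − A·x = (0.3047, -0.9221, 0.3457)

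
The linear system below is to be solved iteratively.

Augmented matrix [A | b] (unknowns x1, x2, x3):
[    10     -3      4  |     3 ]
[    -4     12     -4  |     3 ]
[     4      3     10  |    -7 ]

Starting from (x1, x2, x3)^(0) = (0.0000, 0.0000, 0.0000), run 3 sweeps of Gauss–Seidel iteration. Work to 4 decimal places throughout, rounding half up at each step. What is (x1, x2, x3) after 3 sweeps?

Iteration 1:
  x1 = (3 - (-3)·0.0000 - (4)·0.0000) / (10) = 0.3000
  x2 = (3 - (-4)·0.3000 - (-4)·0.0000) / (12) = 0.3500
  x3 = (-7 - (4)·0.3000 - (3)·0.3500) / (10) = -0.9250
Iteration 2:
  x1 = (3 - (-3)·0.3500 - (4)·-0.9250) / (10) = 0.7750
  x2 = (3 - (-4)·0.7750 - (-4)·-0.9250) / (12) = 0.2000
  x3 = (-7 - (4)·0.7750 - (3)·0.2000) / (10) = -1.0700
Iteration 3:
  x1 = (3 - (-3)·0.2000 - (4)·-1.0700) / (10) = 0.7880
  x2 = (3 - (-4)·0.7880 - (-4)·-1.0700) / (12) = 0.1560
  x3 = (-7 - (4)·0.7880 - (3)·0.1560) / (10) = -1.0620

(0.7880, 0.1560, -1.0620)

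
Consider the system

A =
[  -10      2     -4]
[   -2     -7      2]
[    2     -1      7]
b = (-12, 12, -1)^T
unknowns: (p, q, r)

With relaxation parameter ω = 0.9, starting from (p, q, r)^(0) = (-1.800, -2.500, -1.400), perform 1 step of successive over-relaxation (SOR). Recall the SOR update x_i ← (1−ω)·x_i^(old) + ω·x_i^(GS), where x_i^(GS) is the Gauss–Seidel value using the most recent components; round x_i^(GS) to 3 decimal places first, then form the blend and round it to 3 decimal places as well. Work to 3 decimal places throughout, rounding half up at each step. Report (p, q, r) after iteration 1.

(0.954, -2.398, -0.822)

Iteration 1:
  p: GS value = (-12 - (2)·-2.500 - (-4)·-1.400) / (-10) = 1.260;  p ← (1−ω)·-1.800 + ω·1.260 = 0.954
  q: GS value = (12 - (-2)·0.954 - (2)·-1.400) / (-7) = -2.387;  q ← (1−ω)·-2.500 + ω·-2.387 = -2.398
  r: GS value = (-1 - (2)·0.954 - (-1)·-2.398) / (7) = -0.758;  r ← (1−ω)·-1.400 + ω·-0.758 = -0.822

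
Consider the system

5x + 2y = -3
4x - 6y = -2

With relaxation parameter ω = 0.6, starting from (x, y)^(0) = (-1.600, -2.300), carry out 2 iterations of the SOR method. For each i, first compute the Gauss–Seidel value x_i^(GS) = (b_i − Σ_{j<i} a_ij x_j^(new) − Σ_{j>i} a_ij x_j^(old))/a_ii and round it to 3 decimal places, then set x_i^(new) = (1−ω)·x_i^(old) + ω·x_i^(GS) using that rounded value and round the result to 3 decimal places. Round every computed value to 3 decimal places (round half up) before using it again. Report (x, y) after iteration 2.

Iteration 1:
  x: GS value = (-3 - (2)·-2.300) / (5) = 0.320;  x ← (1−ω)·-1.600 + ω·0.320 = -0.448
  y: GS value = (-2 - (4)·-0.448) / (-6) = 0.035;  y ← (1−ω)·-2.300 + ω·0.035 = -0.899
Iteration 2:
  x: GS value = (-3 - (2)·-0.899) / (5) = -0.240;  x ← (1−ω)·-0.448 + ω·-0.240 = -0.323
  y: GS value = (-2 - (4)·-0.323) / (-6) = 0.118;  y ← (1−ω)·-0.899 + ω·0.118 = -0.289

(-0.323, -0.289)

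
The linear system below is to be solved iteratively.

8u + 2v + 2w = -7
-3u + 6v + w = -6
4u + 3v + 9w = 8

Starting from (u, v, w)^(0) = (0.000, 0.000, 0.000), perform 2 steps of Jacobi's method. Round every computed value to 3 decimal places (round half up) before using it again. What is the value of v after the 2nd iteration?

Iteration 1:
  u = (-7 - (2)·0.000 - (2)·0.000) / (8) = -0.875
  v = (-6 - (-3)·0.000 - (1)·0.000) / (6) = -1.000
  w = (8 - (4)·0.000 - (3)·0.000) / (9) = 0.889
Iteration 2:
  u = (-7 - (2)·-1.000 - (2)·0.889) / (8) = -0.847
  v = (-6 - (-3)·-0.875 - (1)·0.889) / (6) = -1.586
  w = (8 - (4)·-0.875 - (3)·-1.000) / (9) = 1.611

-1.586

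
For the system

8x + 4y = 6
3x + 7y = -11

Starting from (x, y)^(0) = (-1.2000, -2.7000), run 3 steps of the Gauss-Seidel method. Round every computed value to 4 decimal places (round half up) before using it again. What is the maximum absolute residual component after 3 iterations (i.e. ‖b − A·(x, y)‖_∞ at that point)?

0.0420

Iteration 1:
  x = (6 - (4)·-2.7000) / (8) = 2.1000
  y = (-11 - (3)·2.1000) / (7) = -2.4714
Iteration 2:
  x = (6 - (4)·-2.4714) / (8) = 1.9857
  y = (-11 - (3)·1.9857) / (7) = -2.4224
Iteration 3:
  x = (6 - (4)·-2.4224) / (8) = 1.9612
  y = (-11 - (3)·1.9612) / (7) = -2.4119
Residual b − A·x = (-0.0420, -0.0003); ∞-norm = 0.0420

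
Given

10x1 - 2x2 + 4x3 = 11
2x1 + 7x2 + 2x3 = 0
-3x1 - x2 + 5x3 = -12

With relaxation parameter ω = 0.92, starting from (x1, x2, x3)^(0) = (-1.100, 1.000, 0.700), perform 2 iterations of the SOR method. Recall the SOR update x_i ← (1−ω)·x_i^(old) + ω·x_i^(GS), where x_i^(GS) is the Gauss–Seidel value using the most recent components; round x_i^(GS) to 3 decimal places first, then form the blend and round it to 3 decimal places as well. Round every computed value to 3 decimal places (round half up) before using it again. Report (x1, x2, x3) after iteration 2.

Iteration 1:
  x1: GS value = (11 - (-2)·1.000 - (4)·0.700) / (10) = 1.020;  x1 ← (1−ω)·-1.100 + ω·1.020 = 0.850
  x2: GS value = (0 - (2)·0.850 - (2)·0.700) / (7) = -0.443;  x2 ← (1−ω)·1.000 + ω·-0.443 = -0.328
  x3: GS value = (-12 - (-3)·0.850 - (-1)·-0.328) / (5) = -1.956;  x3 ← (1−ω)·0.700 + ω·-1.956 = -1.744
Iteration 2:
  x1: GS value = (11 - (-2)·-0.328 - (4)·-1.744) / (10) = 1.732;  x1 ← (1−ω)·0.850 + ω·1.732 = 1.661
  x2: GS value = (0 - (2)·1.661 - (2)·-1.744) / (7) = 0.024;  x2 ← (1−ω)·-0.328 + ω·0.024 = -0.004
  x3: GS value = (-12 - (-3)·1.661 - (-1)·-0.004) / (5) = -1.404;  x3 ← (1−ω)·-1.744 + ω·-1.404 = -1.431

(1.661, -0.004, -1.431)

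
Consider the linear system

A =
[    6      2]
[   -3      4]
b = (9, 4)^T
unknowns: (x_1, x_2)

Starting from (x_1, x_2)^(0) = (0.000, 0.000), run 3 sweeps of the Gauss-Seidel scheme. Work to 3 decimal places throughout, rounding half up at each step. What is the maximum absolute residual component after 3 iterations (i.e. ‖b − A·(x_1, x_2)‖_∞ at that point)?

0.268

Iteration 1:
  x_1 = (9 - (2)·0.000) / (6) = 1.500
  x_2 = (4 - (-3)·1.500) / (4) = 2.125
Iteration 2:
  x_1 = (9 - (2)·2.125) / (6) = 0.792
  x_2 = (4 - (-3)·0.792) / (4) = 1.594
Iteration 3:
  x_1 = (9 - (2)·1.594) / (6) = 0.969
  x_2 = (4 - (-3)·0.969) / (4) = 1.727
Residual b − A·x = (-0.268, -0.001); ∞-norm = 0.268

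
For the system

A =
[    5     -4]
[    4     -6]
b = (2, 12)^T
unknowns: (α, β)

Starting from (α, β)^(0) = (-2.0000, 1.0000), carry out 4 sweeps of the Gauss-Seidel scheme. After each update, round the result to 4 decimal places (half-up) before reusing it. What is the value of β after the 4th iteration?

-3.3329

Iteration 1:
  α = (2 - (-4)·1.0000) / (5) = 1.2000
  β = (12 - (4)·1.2000) / (-6) = -1.2000
Iteration 2:
  α = (2 - (-4)·-1.2000) / (5) = -0.5600
  β = (12 - (4)·-0.5600) / (-6) = -2.3733
Iteration 3:
  α = (2 - (-4)·-2.3733) / (5) = -1.4986
  β = (12 - (4)·-1.4986) / (-6) = -2.9991
Iteration 4:
  α = (2 - (-4)·-2.9991) / (5) = -1.9993
  β = (12 - (4)·-1.9993) / (-6) = -3.3329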